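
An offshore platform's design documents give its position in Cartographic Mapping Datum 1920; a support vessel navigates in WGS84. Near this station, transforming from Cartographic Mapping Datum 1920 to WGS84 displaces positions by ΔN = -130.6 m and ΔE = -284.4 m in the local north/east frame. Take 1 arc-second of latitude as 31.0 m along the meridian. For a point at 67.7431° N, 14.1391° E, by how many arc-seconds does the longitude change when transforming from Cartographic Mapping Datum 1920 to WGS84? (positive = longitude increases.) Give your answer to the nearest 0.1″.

Δλ = -24.2″

At latitude 67.7431°, cos φ = 0.378760.
1″ of longitude at this latitude = 31.00 × cos φ = 11.7416 m, so Δλ = -284.4 / 11.7416 = -24.222″.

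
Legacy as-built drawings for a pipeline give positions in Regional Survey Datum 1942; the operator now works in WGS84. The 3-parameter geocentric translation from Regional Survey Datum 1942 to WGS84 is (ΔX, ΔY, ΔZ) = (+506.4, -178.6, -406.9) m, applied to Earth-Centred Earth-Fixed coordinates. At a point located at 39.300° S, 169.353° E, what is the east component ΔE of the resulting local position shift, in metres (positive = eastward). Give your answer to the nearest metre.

At φ = -39.300°, λ = 169.353°: sin φ = -0.633381, cos φ = 0.773840, sin λ = 0.184758, cos λ = -0.982784.
ΔE = −sin λ·ΔX + cos λ·ΔY = −(0.184758)·(506.4) + (-0.982784)·(-178.6) = 81.96 m.

ΔE = 82 m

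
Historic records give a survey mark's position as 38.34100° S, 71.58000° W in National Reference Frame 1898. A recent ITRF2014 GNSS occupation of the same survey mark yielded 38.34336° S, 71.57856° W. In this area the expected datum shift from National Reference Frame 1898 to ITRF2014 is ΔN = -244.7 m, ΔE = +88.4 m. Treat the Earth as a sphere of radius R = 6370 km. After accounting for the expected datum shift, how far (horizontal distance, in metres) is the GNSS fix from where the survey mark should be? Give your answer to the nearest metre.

41 m

Observed coordinate differences: Δφ = -0.00236°, Δλ = +0.00144°.
Converting to metres (1° lat = 111177 m, cos φ = 0.784333): observed ΔN = -262.4 m, observed ΔE = 125.6 m.
Subtracting the expected shift leaves a residual of -262.4 − (-244.7) = -17.7 m north and 125.6 − (88.4) = 37.2 m east.
Residual distance = √((-17.7)² + 37.2²) = 41.2 m.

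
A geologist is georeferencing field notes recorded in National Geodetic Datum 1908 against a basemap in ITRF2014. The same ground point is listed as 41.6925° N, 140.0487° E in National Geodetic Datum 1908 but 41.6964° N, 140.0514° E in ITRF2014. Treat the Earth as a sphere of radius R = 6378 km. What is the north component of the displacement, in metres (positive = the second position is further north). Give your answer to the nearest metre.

ΔN = 434 m

Δφ = 41.6964° − 41.6925° = +0.0039°; Δλ = 140.0514° − 140.0487° = +0.0027°.
1° along a meridian = πR/180 = 111317 m.
ΔN = Δφ × 111317 = 434.1 m; ΔE = Δλ × 111317 × cos(41.6925°) = +0.0027 × 111317 × 0.746725 = 224.4 m.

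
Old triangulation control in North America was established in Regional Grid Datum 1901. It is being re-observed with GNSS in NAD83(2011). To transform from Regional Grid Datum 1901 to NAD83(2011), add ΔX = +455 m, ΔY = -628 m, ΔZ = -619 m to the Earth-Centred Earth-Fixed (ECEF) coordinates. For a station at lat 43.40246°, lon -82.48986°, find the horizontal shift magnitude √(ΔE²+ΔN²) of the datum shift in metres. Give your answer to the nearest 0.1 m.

At φ = 43.40246°, λ = -82.48986°: sin φ = 0.687119, cos φ = 0.726545, sin λ = -0.991422, cos λ = 0.130702.
ΔE = −sin λ·ΔX + cos λ·ΔY = −(-0.991422)·(455) + (0.130702)·(-628) = 369.02 m.
ΔN = −sin φ cos λ·ΔX − sin φ sin λ·ΔY + cos φ·ΔZ = −(0.687119)(0.130702)(455) − (0.687119)(-0.991422)(-628) + (0.726545)(-619) = -918.40 m.
Horizontal magnitude = √(ΔE² + ΔN²) = √(369.02² + (-918.40)²) = 989.77 m.

989.8 m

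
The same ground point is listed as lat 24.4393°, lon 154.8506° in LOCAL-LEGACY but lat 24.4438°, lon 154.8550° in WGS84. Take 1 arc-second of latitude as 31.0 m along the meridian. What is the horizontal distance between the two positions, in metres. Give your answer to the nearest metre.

672 m

Δφ = 24.4438° − 24.4393° = +0.0045°; Δλ = 154.8550° − 154.8506° = +0.0044°.
1° of latitude = 3600 × 31.00 = 111600 m.
ΔN = Δφ × 111600 = 502.2 m; ΔE = Δλ × 111600 × cos(24.4393°) = +0.0044 × 111600 × 0.910400 = 447.0 m.
Distance = √(ΔE² + ΔN²) = √(447.0² + 502.2²) = 672.3 m.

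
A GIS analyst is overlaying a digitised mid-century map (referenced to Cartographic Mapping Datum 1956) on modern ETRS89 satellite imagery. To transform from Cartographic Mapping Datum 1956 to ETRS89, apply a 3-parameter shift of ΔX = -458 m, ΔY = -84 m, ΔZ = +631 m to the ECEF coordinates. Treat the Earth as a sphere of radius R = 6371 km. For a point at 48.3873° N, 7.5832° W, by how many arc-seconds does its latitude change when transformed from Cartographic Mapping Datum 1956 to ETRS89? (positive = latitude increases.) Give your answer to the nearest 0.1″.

sin φ = 0.747651, cos φ = 0.664092, sin λ = -0.131966, cos λ = 0.991254.
North component: ΔN = −sin φ cos λ·ΔX − sin φ sin λ·ΔY + cos φ·ΔZ = −(0.747651)(0.991254)(-458) − (0.747651)(-0.131966)(-84) + (0.664092)(631) = 750.18 m.
1° of latitude spans πR/180 = 111195 m, so Δφ = 750.18 / 111195 × 3600 = 24.288″.

Δφ = 24.3″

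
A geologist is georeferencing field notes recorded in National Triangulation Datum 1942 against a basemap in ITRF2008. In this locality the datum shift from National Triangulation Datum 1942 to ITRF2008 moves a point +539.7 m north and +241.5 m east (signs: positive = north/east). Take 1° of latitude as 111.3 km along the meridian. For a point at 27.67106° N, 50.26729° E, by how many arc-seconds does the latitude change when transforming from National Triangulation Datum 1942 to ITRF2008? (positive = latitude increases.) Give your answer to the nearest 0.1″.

1° of latitude = 111.3 km, so Δφ = 539.7 / 111300 = 0.0048491° = 17.457″.

Δφ = 17.5″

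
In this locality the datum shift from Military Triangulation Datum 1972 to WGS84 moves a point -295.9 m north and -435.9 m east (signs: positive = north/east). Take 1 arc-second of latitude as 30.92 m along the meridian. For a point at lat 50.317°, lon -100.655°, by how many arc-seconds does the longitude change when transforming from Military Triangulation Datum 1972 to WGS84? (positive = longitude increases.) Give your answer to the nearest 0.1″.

At latitude 50.317°, cos φ = 0.638540.
1″ of longitude at this latitude = 30.92 × cos φ = 19.7436 m, so Δλ = -435.9 / 19.7436 = -22.078″.

Δλ = -22.1″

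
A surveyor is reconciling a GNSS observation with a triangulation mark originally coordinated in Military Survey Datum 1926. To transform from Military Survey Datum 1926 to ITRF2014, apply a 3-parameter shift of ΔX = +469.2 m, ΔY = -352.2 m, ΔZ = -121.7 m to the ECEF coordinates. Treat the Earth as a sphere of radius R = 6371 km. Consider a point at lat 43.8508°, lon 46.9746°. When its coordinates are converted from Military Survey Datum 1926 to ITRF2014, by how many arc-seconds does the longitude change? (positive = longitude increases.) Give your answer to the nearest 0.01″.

Δλ = -26.19″

sin φ = 0.692783, cos φ = 0.721146, sin λ = 0.731051, cos λ = 0.682323.
East component: ΔE = −sin λ·ΔX + cos λ·ΔY = −(0.731051)(469.2) + (0.682323)(-352.2) = -583.32 m.
1° of latitude spans πR/180 = 111195 m; at latitude φ, 1° of longitude spans that × cos φ = 80187.8 m, so Δλ = -583.32 / 80187.8 × 3600 = -26.188″.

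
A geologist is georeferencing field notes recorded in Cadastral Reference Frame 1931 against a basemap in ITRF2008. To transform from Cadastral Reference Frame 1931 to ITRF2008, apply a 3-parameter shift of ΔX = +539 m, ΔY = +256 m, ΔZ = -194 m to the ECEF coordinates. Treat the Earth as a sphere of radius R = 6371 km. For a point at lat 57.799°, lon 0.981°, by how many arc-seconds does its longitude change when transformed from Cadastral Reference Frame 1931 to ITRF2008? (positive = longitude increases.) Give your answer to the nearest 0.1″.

Δλ = 15.0″

sin φ = 0.846184, cos φ = 0.532891, sin λ = 0.017121, cos λ = 0.999853.
East component: ΔE = −sin λ·ΔX + cos λ·ΔY = −(0.017121)(539) + (0.999853)(256) = 246.73 m.
1° of latitude spans πR/180 = 111195 m; at latitude φ, 1° of longitude spans that × cos φ = 59254.8 m, so Δλ = 246.73 / 59254.8 × 3600 = 14.990″.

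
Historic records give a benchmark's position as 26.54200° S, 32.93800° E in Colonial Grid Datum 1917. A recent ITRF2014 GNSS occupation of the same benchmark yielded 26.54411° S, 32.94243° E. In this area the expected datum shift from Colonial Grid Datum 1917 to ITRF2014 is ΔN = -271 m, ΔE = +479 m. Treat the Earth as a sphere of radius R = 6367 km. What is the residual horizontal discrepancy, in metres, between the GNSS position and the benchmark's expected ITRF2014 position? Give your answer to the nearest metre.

53 m

Observed coordinate differences: Δφ = -0.00211°, Δλ = +0.00443°.
Converting to metres (1° lat = 111125 m, cos φ = 0.894607): observed ΔN = -234.5 m, observed ΔE = 440.4 m.
Subtracting the expected shift leaves a residual of -234.5 − (-271) = 36.5 m north and 440.4 − (479) = -38.6 m east.
Residual distance = √(36.5² + (-38.6)²) = 53.1 m.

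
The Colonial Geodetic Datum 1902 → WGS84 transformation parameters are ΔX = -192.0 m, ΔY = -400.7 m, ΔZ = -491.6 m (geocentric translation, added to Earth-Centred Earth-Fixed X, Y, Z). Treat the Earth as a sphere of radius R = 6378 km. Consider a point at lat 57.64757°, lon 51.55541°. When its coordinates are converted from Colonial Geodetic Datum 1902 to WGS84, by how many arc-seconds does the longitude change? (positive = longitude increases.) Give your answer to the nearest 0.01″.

sin φ = 0.844773, cos φ = 0.535126, sin λ = 0.783210, cos λ = 0.621757.
East component: ΔE = −sin λ·ΔX + cos λ·ΔY = −(0.783210)(-192.0) + (0.621757)(-400.7) = -98.76 m.
1° of latitude spans πR/180 = 111317 m; at latitude φ, 1° of longitude spans that × cos φ = 59568.6 m, so Δλ = -98.76 / 59568.6 × 3600 = -5.969″.

Δλ = -5.97″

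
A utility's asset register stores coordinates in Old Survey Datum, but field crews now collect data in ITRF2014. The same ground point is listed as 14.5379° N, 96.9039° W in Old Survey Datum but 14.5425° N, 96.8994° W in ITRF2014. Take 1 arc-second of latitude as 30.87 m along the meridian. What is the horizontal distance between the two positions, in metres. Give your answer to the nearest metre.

Δφ = 14.5425° − 14.5379° = +0.0046°; Δλ = -96.8994° − -96.9039° = +0.0045°.
1° of latitude = 3600 × 30.87 = 111132 m.
ΔN = Δφ × 111132 = 511.2 m; ΔE = Δλ × 111132 × cos(14.5379°) = +0.0045 × 111132 × 0.967982 = 484.1 m.
Distance = √(ΔE² + ΔN²) = √(484.1² + 511.2²) = 704.0 m.

704 m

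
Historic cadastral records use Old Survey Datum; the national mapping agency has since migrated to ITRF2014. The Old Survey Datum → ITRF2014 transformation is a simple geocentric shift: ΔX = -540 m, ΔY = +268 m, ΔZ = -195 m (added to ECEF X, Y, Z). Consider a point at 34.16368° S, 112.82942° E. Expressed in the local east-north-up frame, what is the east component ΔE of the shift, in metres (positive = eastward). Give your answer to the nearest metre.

The local east axis at (φ, λ) is (−sin λ, cos λ, 0), so ΔE = −sin(112.82942°)·(-540) + cos(112.82942°)·268 = 393.72 m.

ΔE = 394 m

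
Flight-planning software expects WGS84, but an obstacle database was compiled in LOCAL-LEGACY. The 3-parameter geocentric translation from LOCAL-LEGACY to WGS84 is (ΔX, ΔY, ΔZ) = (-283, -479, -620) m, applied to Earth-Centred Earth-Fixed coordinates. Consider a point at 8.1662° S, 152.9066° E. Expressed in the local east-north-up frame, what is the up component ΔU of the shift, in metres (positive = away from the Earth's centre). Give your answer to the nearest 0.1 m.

ΔU = 121.5 m

The local up (radial) axis is (cos φ cos λ, cos φ sin λ, sin φ), giving ΔU = 249.390 − 215.945 + 88.068 = 121.51 m.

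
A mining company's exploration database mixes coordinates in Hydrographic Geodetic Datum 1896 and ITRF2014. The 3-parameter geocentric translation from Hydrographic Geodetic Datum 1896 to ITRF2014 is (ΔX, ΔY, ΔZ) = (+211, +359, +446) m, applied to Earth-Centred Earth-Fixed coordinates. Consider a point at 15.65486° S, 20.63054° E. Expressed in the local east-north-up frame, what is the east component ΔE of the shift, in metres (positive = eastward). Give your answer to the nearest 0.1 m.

ΔE = 261.6 m

At φ = -15.65486°, λ = 20.63054°: sin φ = -0.269842, cos φ = 0.962905, sin λ = 0.352341, cos λ = 0.935872.
ΔE = −sin λ·ΔX + cos λ·ΔY = −(0.352341)·(211) + (0.935872)·(359) = 261.63 m.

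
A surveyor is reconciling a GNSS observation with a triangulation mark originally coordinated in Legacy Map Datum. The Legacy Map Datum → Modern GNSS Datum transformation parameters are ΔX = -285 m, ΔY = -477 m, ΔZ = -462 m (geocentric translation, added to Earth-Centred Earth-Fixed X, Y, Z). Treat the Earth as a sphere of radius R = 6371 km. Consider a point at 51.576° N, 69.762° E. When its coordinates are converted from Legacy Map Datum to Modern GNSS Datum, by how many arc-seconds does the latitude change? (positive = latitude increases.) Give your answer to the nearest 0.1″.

sin φ = 0.783433, cos φ = 0.621476, sin λ = 0.938264, cos λ = 0.345921.
North component: ΔN = −sin φ cos λ·ΔX − sin φ sin λ·ΔY + cos φ·ΔZ = −(0.783433)(0.345921)(-285) − (0.783433)(0.938264)(-477) + (0.621476)(-462) = 140.74 m.
1° of latitude spans πR/180 = 111195 m, so Δφ = 140.74 / 111195 × 3600 = 4.557″.

Δφ = 4.6″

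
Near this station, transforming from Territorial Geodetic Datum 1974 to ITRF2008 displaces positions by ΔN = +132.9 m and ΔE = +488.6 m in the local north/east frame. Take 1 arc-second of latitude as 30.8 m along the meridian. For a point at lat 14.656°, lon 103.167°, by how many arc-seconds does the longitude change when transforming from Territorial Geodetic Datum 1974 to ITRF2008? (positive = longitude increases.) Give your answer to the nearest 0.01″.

At latitude 14.656°, cos φ = 0.967462.
1″ of longitude at this latitude = 30.80 × cos φ = 29.7978 m, so Δλ = 488.6 / 29.7978 = 16.397″.

Δλ = 16.40″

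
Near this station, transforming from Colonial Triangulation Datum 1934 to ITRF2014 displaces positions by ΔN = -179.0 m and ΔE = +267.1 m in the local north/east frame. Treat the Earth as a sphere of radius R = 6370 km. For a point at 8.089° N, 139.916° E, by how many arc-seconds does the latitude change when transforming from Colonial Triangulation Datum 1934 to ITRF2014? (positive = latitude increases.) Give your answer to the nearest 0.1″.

Δφ = -5.8″

On a sphere of radius R, 1 rad of latitude = R, so Δφ = ΔN / R = -179.0 / 6370000 = -2.8100e-05 rad = -5.796″.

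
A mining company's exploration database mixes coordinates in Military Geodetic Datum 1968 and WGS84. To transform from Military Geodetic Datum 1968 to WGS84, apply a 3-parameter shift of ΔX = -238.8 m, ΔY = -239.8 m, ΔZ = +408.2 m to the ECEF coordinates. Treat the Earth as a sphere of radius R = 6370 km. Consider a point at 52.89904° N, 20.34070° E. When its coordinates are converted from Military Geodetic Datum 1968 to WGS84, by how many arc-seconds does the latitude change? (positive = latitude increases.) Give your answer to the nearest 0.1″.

Δφ = 15.9″

sin φ = 0.797574, cos φ = 0.603221, sin λ = 0.347602, cos λ = 0.937642.
North component: ΔN = −sin φ cos λ·ΔX − sin φ sin λ·ΔY + cos φ·ΔZ = −(0.797574)(0.937642)(-238.8) − (0.797574)(0.347602)(-239.8) + (0.603221)(408.2) = 491.30 m.
1° of latitude spans πR/180 = 111177 m, so Δφ = 491.30 / 111177 × 3600 = 15.909″.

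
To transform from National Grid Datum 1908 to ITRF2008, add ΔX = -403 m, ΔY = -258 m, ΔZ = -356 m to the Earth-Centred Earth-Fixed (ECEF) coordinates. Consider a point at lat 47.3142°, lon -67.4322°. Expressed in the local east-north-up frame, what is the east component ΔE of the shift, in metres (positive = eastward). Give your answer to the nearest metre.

ΔE = -471 m

The local east axis at (φ, λ) is (−sin λ, cos λ, 0), so ΔE = −sin(-67.4322°)·(-403) + cos(-67.4322°)·(-258) = -471.16 m.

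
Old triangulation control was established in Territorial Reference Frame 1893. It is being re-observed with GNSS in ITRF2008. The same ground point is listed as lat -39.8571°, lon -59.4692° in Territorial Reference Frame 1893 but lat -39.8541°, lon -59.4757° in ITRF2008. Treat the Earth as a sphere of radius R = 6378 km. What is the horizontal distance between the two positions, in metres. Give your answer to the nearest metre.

648 m

Δφ = -39.8541° − -39.8571° = +0.0030°; Δλ = -59.4757° − -59.4692° = -0.0065°.
1° along a meridian = πR/180 = 111317 m.
ΔN = Δφ × 111317 = 334.0 m; ΔE = Δλ × 111317 × cos(-39.8571°) = -0.0065 × 111317 × 0.767645 = -555.4 m.
Distance = √(ΔE² + ΔN²) = √((-555.4)² + 334.0²) = 648.1 m.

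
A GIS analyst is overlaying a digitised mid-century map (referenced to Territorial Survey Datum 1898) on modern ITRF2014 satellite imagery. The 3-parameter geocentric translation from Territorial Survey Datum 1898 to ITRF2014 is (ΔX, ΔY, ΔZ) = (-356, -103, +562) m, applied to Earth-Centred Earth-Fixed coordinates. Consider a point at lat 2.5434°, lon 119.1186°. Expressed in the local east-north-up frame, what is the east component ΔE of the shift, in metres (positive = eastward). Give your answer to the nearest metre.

At φ = 2.5434°, λ = 119.1186°: sin φ = 0.044376, cos φ = 0.999015, sin λ = 0.873614, cos λ = -0.486619.
ΔE = −sin λ·ΔX + cos λ·ΔY = −(0.873614)·(-356) + (-0.486619)·(-103) = 361.13 m.

ΔE = 361 m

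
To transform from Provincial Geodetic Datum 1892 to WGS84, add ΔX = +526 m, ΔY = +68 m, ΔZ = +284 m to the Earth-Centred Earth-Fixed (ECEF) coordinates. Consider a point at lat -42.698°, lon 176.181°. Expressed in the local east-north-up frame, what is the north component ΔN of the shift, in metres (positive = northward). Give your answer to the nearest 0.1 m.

The local north axis is (−sin φ cos λ, −sin φ sin λ, cos φ), giving ΔN = -355.906 + 3.071 + 208.722 = -144.11 m.

ΔN = -144.1 m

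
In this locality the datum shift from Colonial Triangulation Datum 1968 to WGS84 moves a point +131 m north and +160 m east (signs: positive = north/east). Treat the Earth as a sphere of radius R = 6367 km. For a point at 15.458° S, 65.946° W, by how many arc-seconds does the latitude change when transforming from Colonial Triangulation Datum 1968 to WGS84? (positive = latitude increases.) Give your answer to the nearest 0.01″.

Δφ = 4.24″

On a sphere of radius R, 1 rad of latitude = R, so Δφ = ΔN / R = 131.0 / 6367000 = 2.0575e-05 rad = 4.244″.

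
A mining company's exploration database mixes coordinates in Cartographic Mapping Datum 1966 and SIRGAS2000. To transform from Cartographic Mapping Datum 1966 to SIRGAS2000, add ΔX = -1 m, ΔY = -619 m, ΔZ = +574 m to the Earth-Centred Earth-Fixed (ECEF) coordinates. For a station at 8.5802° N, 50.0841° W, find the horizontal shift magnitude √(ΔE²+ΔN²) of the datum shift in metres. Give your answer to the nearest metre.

At φ = 8.5802°, λ = -50.0841°: sin φ = 0.149194, cos φ = 0.988808, sin λ = -0.766987, cos λ = 0.641663.
ΔE = −sin λ·ΔX + cos λ·ΔY = −(-0.766987)·(-1) + (0.641663)·(-619) = -397.96 m.
ΔN = −sin φ cos λ·ΔX − sin φ sin λ·ΔY + cos φ·ΔZ = −(0.149194)(0.641663)(-1) − (0.149194)(-0.766987)(-619) + (0.988808)(574) = 496.84 m.
Horizontal magnitude = √(ΔE² + ΔN²) = √((-397.96)² + 496.84²) = 636.57 m.

637 m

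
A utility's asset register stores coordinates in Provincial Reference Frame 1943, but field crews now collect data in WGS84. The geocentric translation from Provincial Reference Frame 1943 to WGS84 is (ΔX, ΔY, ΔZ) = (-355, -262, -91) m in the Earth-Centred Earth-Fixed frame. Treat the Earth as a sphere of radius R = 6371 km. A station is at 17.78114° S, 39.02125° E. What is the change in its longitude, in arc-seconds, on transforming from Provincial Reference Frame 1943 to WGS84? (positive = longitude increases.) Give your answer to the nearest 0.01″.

sin φ = -0.305382, cos φ = 0.952230, sin λ = 0.629609, cos λ = 0.776913.
East component: ΔE = −sin λ·ΔX + cos λ·ΔY = −(0.629609)(-355) + (0.776913)(-262) = 19.96 m.
1° of latitude spans πR/180 = 111195 m; at latitude φ, 1° of longitude spans that × cos φ = 105883.1 m, so Δλ = 19.96 / 105883.1 × 3600 = 0.679″.

Δλ = 0.68″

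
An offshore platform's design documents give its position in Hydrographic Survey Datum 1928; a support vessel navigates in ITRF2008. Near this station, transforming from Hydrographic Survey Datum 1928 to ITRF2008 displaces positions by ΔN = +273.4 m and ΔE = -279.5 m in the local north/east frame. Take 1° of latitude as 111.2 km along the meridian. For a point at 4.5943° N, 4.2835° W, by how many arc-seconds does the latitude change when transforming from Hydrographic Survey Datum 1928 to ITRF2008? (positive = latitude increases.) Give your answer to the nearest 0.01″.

1° of latitude = 111.2 km, so Δφ = 273.4 / 111200 = 0.0024586° = 8.851″.

Δφ = 8.85″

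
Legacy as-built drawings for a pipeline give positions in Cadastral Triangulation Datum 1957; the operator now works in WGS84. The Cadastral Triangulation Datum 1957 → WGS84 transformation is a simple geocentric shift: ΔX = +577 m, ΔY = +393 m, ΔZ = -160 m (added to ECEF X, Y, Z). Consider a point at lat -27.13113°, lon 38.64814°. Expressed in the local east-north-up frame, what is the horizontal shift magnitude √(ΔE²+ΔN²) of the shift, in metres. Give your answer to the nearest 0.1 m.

The local east axis at (φ, λ) is (−sin λ, cos λ, 0), so ΔE = −sin(38.64814°)·577 + cos(38.64814°)·393 = -53.43 m.
The local north axis is (−sin φ cos λ, −sin φ sin λ, cos φ), giving ΔN = 205.502 + 111.929 − 142.394 = 175.04 m.
Horizontal magnitude = √(ΔE² + ΔN²) = √((-53.43)² + 175.04²) = 183.01 m.

183.0 m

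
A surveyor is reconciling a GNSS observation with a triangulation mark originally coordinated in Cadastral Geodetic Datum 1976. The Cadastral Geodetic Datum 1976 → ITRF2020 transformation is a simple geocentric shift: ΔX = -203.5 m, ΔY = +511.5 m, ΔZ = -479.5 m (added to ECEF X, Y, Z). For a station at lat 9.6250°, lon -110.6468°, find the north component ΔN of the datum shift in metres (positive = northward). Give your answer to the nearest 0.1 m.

ΔN = -404.7 m

The local north axis is (−sin φ cos λ, −sin φ sin λ, cos φ), giving ΔN = -11.997 + 80.029 − 472.750 = -404.72 m.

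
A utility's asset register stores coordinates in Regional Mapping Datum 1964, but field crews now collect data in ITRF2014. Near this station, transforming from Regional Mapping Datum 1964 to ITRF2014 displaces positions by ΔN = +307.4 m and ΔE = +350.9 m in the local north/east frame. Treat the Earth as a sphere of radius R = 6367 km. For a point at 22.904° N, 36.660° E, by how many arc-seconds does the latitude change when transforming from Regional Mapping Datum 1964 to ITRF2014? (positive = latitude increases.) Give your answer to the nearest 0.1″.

On a sphere of radius R, 1 rad of latitude = R, so Δφ = ΔN / R = 307.4 / 6367000 = 4.8280e-05 rad = 9.959″.

Δφ = 10.0″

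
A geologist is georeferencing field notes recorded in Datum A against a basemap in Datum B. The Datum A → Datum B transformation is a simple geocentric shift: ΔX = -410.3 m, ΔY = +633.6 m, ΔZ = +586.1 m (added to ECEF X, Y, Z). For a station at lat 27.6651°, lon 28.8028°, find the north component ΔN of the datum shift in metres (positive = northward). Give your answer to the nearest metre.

ΔN = 544 m

The local north axis is (−sin φ cos λ, −sin φ sin λ, cos φ), giving ΔN = 166.935 − 141.736 + 519.095 = 544.29 m.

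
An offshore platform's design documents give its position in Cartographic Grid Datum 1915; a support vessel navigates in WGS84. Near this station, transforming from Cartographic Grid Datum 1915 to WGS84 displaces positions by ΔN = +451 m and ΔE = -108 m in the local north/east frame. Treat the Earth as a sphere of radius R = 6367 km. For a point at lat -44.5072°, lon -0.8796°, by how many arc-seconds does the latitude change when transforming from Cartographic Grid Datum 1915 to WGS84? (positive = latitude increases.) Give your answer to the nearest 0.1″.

On a sphere of radius R, 1 rad of latitude = R, so Δφ = ΔN / R = 451.0 / 6367000 = 7.0834e-05 rad = 14.611″.

Δφ = 14.6″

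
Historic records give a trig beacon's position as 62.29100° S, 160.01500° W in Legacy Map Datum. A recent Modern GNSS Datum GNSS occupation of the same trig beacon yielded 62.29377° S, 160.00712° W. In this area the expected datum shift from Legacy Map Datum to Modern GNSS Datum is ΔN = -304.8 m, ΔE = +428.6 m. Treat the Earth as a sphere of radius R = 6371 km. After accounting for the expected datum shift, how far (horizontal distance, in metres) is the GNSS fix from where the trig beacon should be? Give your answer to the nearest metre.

Observed coordinate differences: Δφ = -0.00277°, Δλ = +0.00788°.
Converting to metres (1° lat = 111195 m, cos φ = 0.464981): observed ΔN = -308.0 m, observed ΔE = 407.4 m.
Subtracting the expected shift leaves a residual of -308.0 − (-304.8) = -3.2 m north and 407.4 − (428.6) = -21.2 m east.
Residual distance = √((-3.2)² + (-21.2)²) = 21.4 m.

21 m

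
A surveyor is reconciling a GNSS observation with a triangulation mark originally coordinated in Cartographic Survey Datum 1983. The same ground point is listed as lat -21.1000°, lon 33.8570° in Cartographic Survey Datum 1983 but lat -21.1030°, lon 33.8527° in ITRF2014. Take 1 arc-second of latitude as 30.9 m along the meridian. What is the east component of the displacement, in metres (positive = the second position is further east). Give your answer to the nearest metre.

ΔE = -446 m

Δφ = -21.1030° − -21.1000° = -0.0030°; Δλ = 33.8527° − 33.8570° = -0.0043°.
1° of latitude = 3600 × 30.90 = 111240 m.
ΔN = Δφ × 111240 = -333.7 m; ΔE = Δλ × 111240 × cos(-21.1000°) = -0.0043 × 111240 × 0.932954 = -446.3 m.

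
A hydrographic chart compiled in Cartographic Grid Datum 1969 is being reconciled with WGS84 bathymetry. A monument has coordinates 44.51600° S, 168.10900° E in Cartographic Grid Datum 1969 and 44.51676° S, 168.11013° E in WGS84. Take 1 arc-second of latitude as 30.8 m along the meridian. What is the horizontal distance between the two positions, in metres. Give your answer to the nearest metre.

Δφ = -44.51676° − -44.51600° = -0.00076°; Δλ = 168.11013° − 168.10900° = +0.00113°.
1° of latitude = 3600 × 30.80 = 110880 m.
ΔN = Δφ × 110880 = -84.3 m; ΔE = Δλ × 110880 × cos(-44.51600°) = +0.00113 × 110880 × 0.713055 = 89.3 m.
Distance = √(ΔE² + ΔN²) = √(89.3² + (-84.3)²) = 122.8 m.

123 m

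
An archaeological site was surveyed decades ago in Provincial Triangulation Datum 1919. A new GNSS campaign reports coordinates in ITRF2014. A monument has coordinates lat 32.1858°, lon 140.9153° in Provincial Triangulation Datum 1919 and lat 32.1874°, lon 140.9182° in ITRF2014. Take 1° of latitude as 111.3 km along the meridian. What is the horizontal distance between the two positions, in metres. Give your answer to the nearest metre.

326 m

Δφ = 32.1874° − 32.1858° = +0.0016°; Δλ = 140.9182° − 140.9153° = +0.0029°.
ΔN = Δφ × 111300 = 178.1 m; ΔE = Δλ × 111300 × cos(32.1858°) = +0.0029 × 111300 × 0.846325 = 273.2 m.
Distance = √(ΔE² + ΔN²) = √(273.2² + 178.1²) = 326.1 m.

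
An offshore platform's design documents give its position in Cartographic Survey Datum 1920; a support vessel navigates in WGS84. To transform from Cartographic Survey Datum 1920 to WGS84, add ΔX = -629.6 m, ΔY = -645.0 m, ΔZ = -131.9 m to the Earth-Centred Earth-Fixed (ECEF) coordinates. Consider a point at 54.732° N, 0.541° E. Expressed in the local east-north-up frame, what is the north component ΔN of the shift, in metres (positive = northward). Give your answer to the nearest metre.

At φ = 54.732°, λ = 0.541°: sin φ = 0.816460, cos φ = 0.577402, sin λ = 0.009442, cos λ = 0.999955.
ΔN = −sin φ cos λ·ΔX − sin φ sin λ·ΔY + cos φ·ΔZ = −(0.816460)(0.999955)(-629.6) − (0.816460)(0.009442)(-645.0) + (0.577402)(-131.9) = 442.83 m.

ΔN = 443 m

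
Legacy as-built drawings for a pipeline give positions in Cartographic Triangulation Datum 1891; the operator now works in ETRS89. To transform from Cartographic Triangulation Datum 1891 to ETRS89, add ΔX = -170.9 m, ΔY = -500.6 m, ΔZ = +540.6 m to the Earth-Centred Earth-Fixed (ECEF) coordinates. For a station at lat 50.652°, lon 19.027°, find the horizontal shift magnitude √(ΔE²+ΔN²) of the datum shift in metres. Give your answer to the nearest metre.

At φ = 50.652°, λ = 19.027°: sin φ = 0.773309, cos φ = 0.634029, sin λ = 0.326014, cos λ = 0.945365.
ΔE = −sin λ·ΔX + cos λ·ΔY = −(0.326014)·(-170.9) + (0.945365)·(-500.6) = -417.53 m.
ΔN = −sin φ cos λ·ΔX − sin φ sin λ·ΔY + cos φ·ΔZ = −(0.773309)(0.945365)(-170.9) − (0.773309)(0.326014)(-500.6) + (0.634029)(540.6) = 593.90 m.
Horizontal magnitude = √(ΔE² + ΔN²) = √((-417.53)² + 593.90²) = 725.98 m.

726 m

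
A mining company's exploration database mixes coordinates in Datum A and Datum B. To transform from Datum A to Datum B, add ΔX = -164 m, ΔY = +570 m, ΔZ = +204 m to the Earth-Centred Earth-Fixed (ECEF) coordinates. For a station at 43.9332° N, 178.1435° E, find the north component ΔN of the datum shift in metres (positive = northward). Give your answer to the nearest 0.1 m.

The local north axis is (−sin φ cos λ, −sin φ sin λ, cos φ), giving ΔN = -113.727 − 12.812 + 146.910 = 20.37 m.

ΔN = 20.4 m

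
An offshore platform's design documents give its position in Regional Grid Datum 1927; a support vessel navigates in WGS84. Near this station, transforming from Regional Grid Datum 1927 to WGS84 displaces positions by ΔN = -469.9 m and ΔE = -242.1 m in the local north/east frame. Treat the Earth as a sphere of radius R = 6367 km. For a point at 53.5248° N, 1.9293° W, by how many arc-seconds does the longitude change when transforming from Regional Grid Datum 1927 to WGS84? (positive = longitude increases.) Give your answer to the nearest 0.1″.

Δλ = -13.2″

At latitude 53.5248°, cos φ = 0.594475.
One radian of longitude at latitude φ spans R cos φ, so Δλ = ΔE / (R cos φ) = -242.1 / (6367000 × 0.594475) = -6.3963e-05 rad = -13.193″.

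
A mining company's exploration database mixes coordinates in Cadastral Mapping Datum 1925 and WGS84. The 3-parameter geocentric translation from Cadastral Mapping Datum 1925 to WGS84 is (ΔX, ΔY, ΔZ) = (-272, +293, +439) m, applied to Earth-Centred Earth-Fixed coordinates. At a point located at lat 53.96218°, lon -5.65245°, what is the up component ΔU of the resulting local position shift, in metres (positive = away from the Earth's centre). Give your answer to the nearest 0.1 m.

At φ = 53.96218°, λ = -5.65245°: sin φ = 0.808629, cos φ = 0.588319, sin λ = -0.098494, cos λ = 0.995138.
ΔU = cos φ cos λ·ΔX + cos φ sin λ·ΔY + sin φ·ΔZ = (0.588319)(0.995138)(-272) + (0.588319)(-0.098494)(293) + (0.808629)(439) = 178.77 m.

ΔU = 178.8 m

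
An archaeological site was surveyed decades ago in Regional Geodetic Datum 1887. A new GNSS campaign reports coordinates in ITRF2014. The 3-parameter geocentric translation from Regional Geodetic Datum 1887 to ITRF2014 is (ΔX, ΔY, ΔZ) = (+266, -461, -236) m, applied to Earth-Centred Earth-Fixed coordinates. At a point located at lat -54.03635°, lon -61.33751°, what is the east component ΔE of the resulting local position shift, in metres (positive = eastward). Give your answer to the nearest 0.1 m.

ΔE = 12.3 m

At φ = -54.03635°, λ = -61.33751°: sin φ = -0.809390, cos φ = 0.587272, sin λ = -0.877460, cos λ = 0.479649.
ΔE = −sin λ·ΔX + cos λ·ΔY = −(-0.877460)·(266) + (0.479649)·(-461) = 12.29 m.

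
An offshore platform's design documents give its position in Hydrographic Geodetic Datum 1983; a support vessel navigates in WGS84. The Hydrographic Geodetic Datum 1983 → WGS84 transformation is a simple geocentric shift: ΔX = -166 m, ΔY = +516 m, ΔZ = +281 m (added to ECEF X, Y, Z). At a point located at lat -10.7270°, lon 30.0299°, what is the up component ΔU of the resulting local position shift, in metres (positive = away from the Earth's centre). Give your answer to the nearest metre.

At φ = -10.7270°, λ = 30.0299°: sin φ = -0.186130, cos φ = 0.982525, sin λ = 0.500452, cos λ = 0.865764.
ΔU = cos φ cos λ·ΔX + cos φ sin λ·ΔY + sin φ·ΔZ = (0.982525)(0.865764)(-166) + (0.982525)(0.500452)(516) + (-0.186130)(281) = 60.21 m.

ΔU = 60 m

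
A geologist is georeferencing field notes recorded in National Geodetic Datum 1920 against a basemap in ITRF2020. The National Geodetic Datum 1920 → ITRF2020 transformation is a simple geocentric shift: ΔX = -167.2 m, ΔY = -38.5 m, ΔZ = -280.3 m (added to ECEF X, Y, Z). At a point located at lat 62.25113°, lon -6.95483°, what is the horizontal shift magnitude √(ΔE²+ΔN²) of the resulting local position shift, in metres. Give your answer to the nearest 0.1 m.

The local east axis at (φ, λ) is (−sin λ, cos λ, 0), so ΔE = −sin(-6.95483°)·(-167.2) + cos(-6.95483°)·(-38.5) = -58.46 m.
The local north axis is (−sin φ cos λ, −sin φ sin λ, cos φ), giving ΔN = 146.883 − 4.126 − 130.507 = 12.25 m.
Horizontal magnitude = √(ΔE² + ΔN²) = √((-58.46)² + 12.25²) = 59.73 m.

59.7 m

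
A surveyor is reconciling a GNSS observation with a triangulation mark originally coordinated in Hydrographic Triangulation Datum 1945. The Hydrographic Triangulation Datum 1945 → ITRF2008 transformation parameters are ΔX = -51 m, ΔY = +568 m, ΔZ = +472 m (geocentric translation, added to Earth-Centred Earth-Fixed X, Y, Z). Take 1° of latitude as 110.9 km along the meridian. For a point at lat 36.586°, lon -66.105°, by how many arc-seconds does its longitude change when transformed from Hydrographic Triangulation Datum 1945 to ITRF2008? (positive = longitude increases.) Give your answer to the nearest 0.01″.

sin φ = 0.596029, cos φ = 0.802963, sin λ = -0.914289, cos λ = 0.405062.
East component: ΔE = −sin λ·ΔX + cos λ·ΔY = −(-0.914289)(-51) + (0.405062)(568) = 183.45 m.
1° of latitude spans 110900 m; at latitude φ, 1° of longitude spans that × cos φ = 89048.6 m, so Δλ = 183.45 / 89048.6 × 3600 = 7.416″.

Δλ = 7.42″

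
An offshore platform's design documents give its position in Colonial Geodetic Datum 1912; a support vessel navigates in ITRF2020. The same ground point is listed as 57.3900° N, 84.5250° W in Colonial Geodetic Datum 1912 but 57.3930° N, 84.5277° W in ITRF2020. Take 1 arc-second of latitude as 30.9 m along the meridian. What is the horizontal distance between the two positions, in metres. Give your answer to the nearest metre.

Δφ = 57.3930° − 57.3900° = +0.0030°; Δλ = -84.5277° − -84.5250° = -0.0027°.
1° of latitude = 3600 × 30.90 = 111240 m.
ΔN = Δφ × 111240 = 333.7 m; ΔE = Δλ × 111240 × cos(57.3900°) = -0.0027 × 111240 × 0.538918 = -161.9 m.
Distance = √(ΔE² + ΔN²) = √((-161.9)² + 333.7²) = 370.9 m.

371 m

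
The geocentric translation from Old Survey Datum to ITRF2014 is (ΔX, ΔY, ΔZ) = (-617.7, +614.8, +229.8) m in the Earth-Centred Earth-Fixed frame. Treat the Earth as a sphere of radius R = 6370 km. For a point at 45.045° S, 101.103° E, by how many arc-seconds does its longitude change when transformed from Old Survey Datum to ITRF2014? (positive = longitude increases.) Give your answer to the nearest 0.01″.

Δλ = 22.35″

sin φ = -0.707662, cos φ = 0.706551, sin λ = 0.981283, cos λ = -0.192573.
East component: ΔE = −sin λ·ΔX + cos λ·ΔY = −(0.981283)(-617.7) + (-0.192573)(614.8) = 487.74 m.
1° of latitude spans πR/180 = 111177 m; at latitude φ, 1° of longitude spans that × cos φ = 78552.6 m, so Δλ = 487.74 / 78552.6 × 3600 = 22.353″.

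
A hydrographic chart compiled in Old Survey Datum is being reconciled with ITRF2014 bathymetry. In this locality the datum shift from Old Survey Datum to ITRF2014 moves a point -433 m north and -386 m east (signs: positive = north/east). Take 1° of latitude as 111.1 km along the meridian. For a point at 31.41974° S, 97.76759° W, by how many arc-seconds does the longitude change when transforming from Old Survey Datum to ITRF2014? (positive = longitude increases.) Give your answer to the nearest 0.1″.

At latitude -31.41974°, cos φ = 0.853371.
1° of longitude at this latitude = 111.1 × cos φ = 94.81 km, so Δλ = -386.0 / 94809.5 = -0.0040713° = -14.657″.

Δλ = -14.7″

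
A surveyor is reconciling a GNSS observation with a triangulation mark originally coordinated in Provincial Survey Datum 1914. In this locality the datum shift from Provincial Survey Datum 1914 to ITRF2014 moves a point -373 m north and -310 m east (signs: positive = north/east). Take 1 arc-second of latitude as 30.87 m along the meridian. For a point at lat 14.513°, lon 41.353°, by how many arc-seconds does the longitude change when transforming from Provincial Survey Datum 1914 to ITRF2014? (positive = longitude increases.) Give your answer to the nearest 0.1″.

Δλ = -10.4″

At latitude 14.513°, cos φ = 0.968091.
1″ of longitude at this latitude = 30.87 × cos φ = 29.8850 m, so Δλ = -310.0 / 29.8850 = -10.373″.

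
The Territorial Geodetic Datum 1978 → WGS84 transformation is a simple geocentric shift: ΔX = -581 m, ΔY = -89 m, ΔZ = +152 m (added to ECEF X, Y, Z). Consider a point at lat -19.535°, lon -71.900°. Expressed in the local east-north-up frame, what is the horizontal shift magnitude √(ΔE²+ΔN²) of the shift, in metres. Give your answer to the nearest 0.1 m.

At φ = -19.535°, λ = -71.900°: sin φ = -0.334383, cos φ = 0.942437, sin λ = -0.950516, cos λ = 0.310676.
ΔE = −sin λ·ΔX + cos λ·ΔY = −(-0.950516)·(-581) + (0.310676)·(-89) = -579.90 m.
ΔN = −sin φ cos λ·ΔX − sin φ sin λ·ΔY + cos φ·ΔZ = −(-0.334383)(0.310676)(-581) − (-0.334383)(-0.950516)(-89) + (0.942437)(152) = 111.18 m.
Horizontal magnitude = √(ΔE² + ΔN²) = √((-579.90)² + 111.18²) = 590.46 m.

590.5 m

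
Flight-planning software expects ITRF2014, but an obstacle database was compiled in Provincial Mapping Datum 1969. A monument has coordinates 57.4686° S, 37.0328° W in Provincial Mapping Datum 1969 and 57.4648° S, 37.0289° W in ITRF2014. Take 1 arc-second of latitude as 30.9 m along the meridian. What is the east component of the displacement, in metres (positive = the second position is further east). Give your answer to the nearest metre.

ΔE = 233 m

Δφ = -57.4648° − -57.4686° = +0.0038°; Δλ = -37.0289° − -37.0328° = +0.0039°.
1° of latitude = 3600 × 30.90 = 111240 m.
ΔN = Δφ × 111240 = 422.7 m; ΔE = Δλ × 111240 × cos(-57.4686°) = +0.0039 × 111240 × 0.537762 = 233.3 m.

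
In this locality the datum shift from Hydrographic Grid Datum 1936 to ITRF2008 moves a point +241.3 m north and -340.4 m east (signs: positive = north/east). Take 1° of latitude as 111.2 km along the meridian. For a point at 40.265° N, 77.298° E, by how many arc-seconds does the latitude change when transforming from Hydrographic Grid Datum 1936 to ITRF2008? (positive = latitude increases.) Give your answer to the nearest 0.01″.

1° of latitude = 111.2 km, so Δφ = 241.3 / 111200 = 0.0021700° = 7.812″.

Δφ = 7.81″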